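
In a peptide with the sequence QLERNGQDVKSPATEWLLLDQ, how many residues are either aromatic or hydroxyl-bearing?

3

Aromatic: F, W, Y. Hydroxyl-bearing: S, T, Y.
Aromatic residues here: W16 (1).
Hydroxyl-bearing residues here: S11, T14 (2).
(Y belongs to both groups, but none appear in this sequence.) Total = 1 + 2 = 3.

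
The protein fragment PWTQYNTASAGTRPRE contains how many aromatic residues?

Phenylalanine (F), tryptophan (W), and tyrosine (Y) have aromatic ring side chains.
Matching residues: W2, Y5.

2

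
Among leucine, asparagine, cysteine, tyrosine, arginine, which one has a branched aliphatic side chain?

leucine

V, L, and I make up the branched-chain aliphatic group.
Of the listed options, only leucine belongs to this group.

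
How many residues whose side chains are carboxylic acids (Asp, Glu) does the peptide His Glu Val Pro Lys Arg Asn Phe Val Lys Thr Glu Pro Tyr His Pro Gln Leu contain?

Matching residues: Glu2, Glu12.

2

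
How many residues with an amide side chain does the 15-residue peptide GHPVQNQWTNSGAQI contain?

5

The amide-side-chain residues are Asn (N) and Gln (Q).
Matching residues: Q5, N6, Q7, N10, Q14.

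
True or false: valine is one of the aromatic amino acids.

False

F, W, and Y each carry an aromatic ring on the side chain.
Valine is not in this group.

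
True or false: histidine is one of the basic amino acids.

True

The basic amino acids are Lys (K), Arg (R), and His (H).
Histidine is in this group.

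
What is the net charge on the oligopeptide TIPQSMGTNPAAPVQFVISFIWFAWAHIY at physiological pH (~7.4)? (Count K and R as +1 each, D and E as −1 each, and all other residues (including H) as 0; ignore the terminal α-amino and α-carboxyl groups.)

Positive (K, R): none → +0.
Negative (D, E): none → −0.
Net charge = (+0) + (−0) = 0.

0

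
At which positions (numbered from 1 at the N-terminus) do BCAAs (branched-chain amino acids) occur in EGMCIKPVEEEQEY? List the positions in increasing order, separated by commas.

The BCAAs are Val, Leu, and Ile — aliphatic side chains with a branch point.
Matching residues: I5, V8.

5, 8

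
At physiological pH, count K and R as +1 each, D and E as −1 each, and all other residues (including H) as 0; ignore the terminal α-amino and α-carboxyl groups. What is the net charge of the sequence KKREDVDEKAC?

Positive (K, R): K1, K2, R3, K9 → +4.
Negative (D, E): E4, D5, D7, E8 → −4.
Net charge = (+4) + (−4) = 0.

0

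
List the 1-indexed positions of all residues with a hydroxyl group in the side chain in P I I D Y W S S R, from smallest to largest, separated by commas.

The –OH-bearing residues are Ser, Thr (aliphatic alcohols), and Tyr (phenol).
Matching residues: Y5, S7, S8.

5, 7, 8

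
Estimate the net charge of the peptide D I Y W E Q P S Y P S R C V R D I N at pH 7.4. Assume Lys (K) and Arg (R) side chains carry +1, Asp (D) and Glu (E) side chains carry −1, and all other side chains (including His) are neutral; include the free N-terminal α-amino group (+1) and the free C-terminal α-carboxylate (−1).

Positive (K, R): R12, R15 → +2.
Negative (D, E): D1, E5, D16 → −3.
The N-terminus (+1) and C-terminus (−1) cancel.
Net charge = (+2) + (−3) = −1.

-1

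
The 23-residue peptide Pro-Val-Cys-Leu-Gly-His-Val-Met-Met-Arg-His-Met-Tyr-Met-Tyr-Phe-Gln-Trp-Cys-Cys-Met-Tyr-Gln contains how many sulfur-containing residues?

8

Only Cys (C) and Met (M) have a sulfur atom in the side chain.
Matching residues: Cys3, Met8, Met9, Met12, Met14, Cys19, Cys20, Met21.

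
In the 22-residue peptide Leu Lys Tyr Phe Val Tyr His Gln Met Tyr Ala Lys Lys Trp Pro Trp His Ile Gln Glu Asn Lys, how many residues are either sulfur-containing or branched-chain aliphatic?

4

Sulfur-containing: C, M. Branched-chain aliphatic: I, L, V.
Sulfur-containing residues here: Met9 (1).
Branched-chain aliphatic residues here: Leu1, Val5, Ile18 (3).
The two groups share no amino acid, so total = 1 + 3 = 4.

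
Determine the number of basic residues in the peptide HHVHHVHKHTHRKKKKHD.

K, R, and H are the three residues with basic side chains (ε-amine, guanidinium, and imidazole respectively).
Matching residues: H1, H2, H4, H5, H7, K8, H9, H11, R12, K13, K14, K15, K16, H17.

14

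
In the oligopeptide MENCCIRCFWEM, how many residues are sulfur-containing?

5

Cysteine (C, thiol) and methionine (M, thioether) are the two sulfur-containing amino acids.
Matching residues: M1, C4, C5, C8, M12.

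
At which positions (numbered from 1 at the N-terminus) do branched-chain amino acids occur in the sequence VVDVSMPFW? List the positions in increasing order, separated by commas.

The BCAAs are Val, Leu, and Ile — aliphatic side chains with a branch point.
Matching residues: V1, V2, V4.

1, 2, 4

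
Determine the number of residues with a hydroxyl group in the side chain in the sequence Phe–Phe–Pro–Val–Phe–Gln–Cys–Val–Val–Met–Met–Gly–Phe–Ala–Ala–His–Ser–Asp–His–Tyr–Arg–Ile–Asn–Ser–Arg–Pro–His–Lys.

The –OH-bearing residues are Ser, Thr (aliphatic alcohols), and Tyr (phenol).
Matching residues: Ser17, Tyr20, Ser24.

3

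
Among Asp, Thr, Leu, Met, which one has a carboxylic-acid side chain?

Aspartate (D) and glutamate (E) have carboxylic-acid side chains and are the acidic amino acids.
Of the listed options, only Asp belongs to this group.

Asp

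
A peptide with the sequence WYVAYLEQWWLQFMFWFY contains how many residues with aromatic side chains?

10

Phenylalanine (F), tryptophan (W), and tyrosine (Y) have aromatic ring side chains.
Matching residues: W1, Y2, Y5, W9, W10, F13, F15, W16, F17, Y18.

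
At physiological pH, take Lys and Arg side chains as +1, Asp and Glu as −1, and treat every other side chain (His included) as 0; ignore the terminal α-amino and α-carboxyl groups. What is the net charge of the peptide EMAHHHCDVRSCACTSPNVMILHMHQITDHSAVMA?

-2

Positive (K, R): R10 → +1.
Negative (D, E): E1, D8, D29 → −3.
Net charge = (+1) + (−3) = −2.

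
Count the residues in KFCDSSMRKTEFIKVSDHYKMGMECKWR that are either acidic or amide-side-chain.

4

Acidic: D, E. Amide-side-chain: N, Q.
Acidic residues here: D4, E11, D17, E24 (4).
Amide-side-chain residues here: none (0).
The two groups share no amino acid, so total = 4 + 0 = 4.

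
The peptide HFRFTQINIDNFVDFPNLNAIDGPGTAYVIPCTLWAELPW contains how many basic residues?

2

K, R, and H are the three residues with basic side chains (ε-amine, guanidinium, and imidazole respectively).
Matching residues: H1, R3.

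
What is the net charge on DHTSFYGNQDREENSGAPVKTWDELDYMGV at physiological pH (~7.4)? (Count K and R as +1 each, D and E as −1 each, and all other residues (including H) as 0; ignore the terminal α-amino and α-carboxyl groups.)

Positive (K, R): R11, K20 → +2.
Negative (D, E): D1, D10, E12, E13, D23, E24, D26 → −7.
Net charge = (+2) + (−7) = −5.

-5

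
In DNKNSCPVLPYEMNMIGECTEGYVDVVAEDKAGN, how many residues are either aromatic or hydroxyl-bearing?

Aromatic: F, W, Y. Hydroxyl-bearing: S, T, Y.
Aromatic residues here: Y11, Y23 (2).
Hydroxyl-bearing residues here: S5, Y11, T20, Y23 (4).
Y is in both groups, so the 2 Y residues must not be double-counted.
Total = 2 + 4 − 2 = 4.

4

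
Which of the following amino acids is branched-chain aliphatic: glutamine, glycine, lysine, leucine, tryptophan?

The BCAAs are Val, Leu, and Ile — aliphatic side chains with a branch point.
Of the listed options, only leucine belongs to this group.

leucine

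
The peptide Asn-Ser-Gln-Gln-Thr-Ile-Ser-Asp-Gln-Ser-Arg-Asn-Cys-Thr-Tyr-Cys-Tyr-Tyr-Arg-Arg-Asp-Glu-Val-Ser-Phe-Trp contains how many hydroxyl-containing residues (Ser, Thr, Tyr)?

Matching residues: Ser2, Thr5, Ser7, Ser10, Thr14, Tyr15, Tyr17, Tyr18, Ser24.

9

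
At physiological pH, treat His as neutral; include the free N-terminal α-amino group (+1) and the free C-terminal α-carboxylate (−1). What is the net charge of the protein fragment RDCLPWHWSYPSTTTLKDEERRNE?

The side chains ionized at physiological pH are Lys/Arg (+1) and Asp/Glu (−1); with His treated as neutral, nothing else contributes.
Positive (K, R): R1, K17, R21, R22 → +4.
Negative (D, E): D2, D18, E19, E20, E24 → −5.
The N-terminus (+1) and C-terminus (−1) cancel.
Net charge = (+4) + (−5) = −1.

-1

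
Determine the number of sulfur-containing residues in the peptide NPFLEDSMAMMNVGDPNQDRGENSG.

The sulfur-bearing residues are cysteine (–SH) and methionine (–S–CH₃).
Matching residues: M8, M10, M11.

3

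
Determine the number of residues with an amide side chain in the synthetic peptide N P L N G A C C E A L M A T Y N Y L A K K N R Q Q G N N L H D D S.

8

Only N (asparagine) and Q (glutamine) carry a side-chain carboxamide.
Matching residues: N1, N4, N16, N22, Q24, Q25, N27, N28.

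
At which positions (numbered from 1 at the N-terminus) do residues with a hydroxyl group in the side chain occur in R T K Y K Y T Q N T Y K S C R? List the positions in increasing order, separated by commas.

2, 4, 6, 7, 10, 11, 13

The –OH-bearing residues are Ser, Thr (aliphatic alcohols), and Tyr (phenol).
Matching residues: T2, Y4, Y6, T7, T10, Y11, S13.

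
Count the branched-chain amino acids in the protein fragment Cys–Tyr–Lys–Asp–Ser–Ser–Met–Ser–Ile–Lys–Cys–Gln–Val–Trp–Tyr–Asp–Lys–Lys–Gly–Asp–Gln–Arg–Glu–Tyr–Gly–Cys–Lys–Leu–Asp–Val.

The BCAAs are Val, Leu, and Ile — aliphatic side chains with a branch point.
Matching residues: Ile9, Val13, Leu28, Val30.

4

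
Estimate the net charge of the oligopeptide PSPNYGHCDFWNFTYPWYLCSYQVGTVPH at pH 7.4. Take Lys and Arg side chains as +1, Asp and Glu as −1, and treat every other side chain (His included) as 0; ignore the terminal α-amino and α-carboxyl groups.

Positive (K, R): none → +0.
Negative (D, E): D9 → −1.
Net charge = (+0) + (−1) = −1.

-1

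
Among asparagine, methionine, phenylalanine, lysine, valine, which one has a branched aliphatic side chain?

valine

Valine (V), leucine (L), and isoleucine (I) are the branched-chain amino acids.
Of the listed options, only valine belongs to this group.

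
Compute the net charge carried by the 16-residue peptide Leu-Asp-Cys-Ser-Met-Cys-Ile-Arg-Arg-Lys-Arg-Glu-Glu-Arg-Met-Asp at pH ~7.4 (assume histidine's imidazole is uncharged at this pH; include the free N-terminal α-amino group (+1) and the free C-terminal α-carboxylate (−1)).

At pH ~7.4 the Lys and Arg side chains are protonated (+1), the Asp and Glu side chains are deprotonated (−1), and with His taken as neutral all other side chains carry no charge.
Positive (K, R): Arg8, Arg9, Lys10, Arg11, Arg14 → +5.
Negative (D, E): Asp2, Glu12, Glu13, Asp16 → −4.
The N-terminus (+1) and C-terminus (−1) cancel.
Net charge = (+5) + (−4) = +1.

+1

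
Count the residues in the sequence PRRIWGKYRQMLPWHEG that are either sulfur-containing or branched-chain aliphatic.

3

Sulfur-containing: C, M. Branched-chain aliphatic: I, L, V.
Sulfur-containing residues here: M11 (1).
Branched-chain aliphatic residues here: I4, L12 (2).
The two groups share no amino acid, so total = 1 + 2 = 3.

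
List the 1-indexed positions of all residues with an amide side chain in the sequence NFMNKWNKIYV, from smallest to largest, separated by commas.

The amide-side-chain residues are Asn (N) and Gln (Q).
Matching residues: N1, N4, N7.

1, 4, 7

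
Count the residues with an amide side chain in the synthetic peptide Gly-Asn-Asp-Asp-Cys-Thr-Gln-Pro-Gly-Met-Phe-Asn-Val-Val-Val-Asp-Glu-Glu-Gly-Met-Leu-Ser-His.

Only N (asparagine) and Q (glutamine) carry a side-chain carboxamide.
Matching residues: Asn2, Gln7, Asn12.

3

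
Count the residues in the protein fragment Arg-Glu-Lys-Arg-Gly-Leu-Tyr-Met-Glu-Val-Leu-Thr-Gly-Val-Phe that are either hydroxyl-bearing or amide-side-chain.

Hydroxyl-bearing: S, T, Y. Amide-side-chain: N, Q.
Hydroxyl-bearing residues here: Tyr7, Thr12 (2).
Amide-side-chain residues here: none (0).
The two groups share no amino acid, so total = 2 + 0 = 2.

2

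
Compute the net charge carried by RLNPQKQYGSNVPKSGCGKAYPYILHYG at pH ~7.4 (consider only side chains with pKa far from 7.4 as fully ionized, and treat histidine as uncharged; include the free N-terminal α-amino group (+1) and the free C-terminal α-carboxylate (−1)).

+4

At pH ~7.4 the Lys and Arg side chains are protonated (+1), the Asp and Glu side chains are deprotonated (−1), and with His taken as neutral all other side chains carry no charge.
Positive (K, R): R1, K6, K14, K19 → +4.
Negative (D, E): none → −0.
The N-terminus (+1) and C-terminus (−1) cancel.
Net charge = (+4) + (−0) = +4.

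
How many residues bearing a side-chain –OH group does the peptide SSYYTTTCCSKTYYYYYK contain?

Serine (S), threonine (T), and tyrosine (Y) each carry a hydroxyl group on the side chain.
Matching residues: S1, S2, Y3, Y4, T5, T6, T7, S10, T12, Y13, Y14, Y15, Y16, Y17.

14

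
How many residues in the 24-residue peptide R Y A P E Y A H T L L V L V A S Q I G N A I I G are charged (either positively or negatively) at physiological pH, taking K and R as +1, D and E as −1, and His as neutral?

Charged side chains at pH ~7.4: K, R (positive); D, E (negative).
Matching residues: R1, E5.

2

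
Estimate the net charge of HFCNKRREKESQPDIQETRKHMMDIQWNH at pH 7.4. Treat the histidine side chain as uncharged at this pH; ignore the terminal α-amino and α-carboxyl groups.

At pH ~7.4 the Lys and Arg side chains are protonated (+1), the Asp and Glu side chains are deprotonated (−1), and with His taken as neutral all other side chains carry no charge.
Positive (K, R): K5, R6, R7, K9, R19, K20 → +6.
Negative (D, E): E8, E10, D14, E17, D24 → −5.
Net charge = (+6) + (−5) = +1.

+1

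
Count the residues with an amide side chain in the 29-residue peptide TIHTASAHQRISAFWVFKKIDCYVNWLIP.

2

The amide-side-chain residues are Asn (N) and Gln (Q).
Matching residues: Q9, N25.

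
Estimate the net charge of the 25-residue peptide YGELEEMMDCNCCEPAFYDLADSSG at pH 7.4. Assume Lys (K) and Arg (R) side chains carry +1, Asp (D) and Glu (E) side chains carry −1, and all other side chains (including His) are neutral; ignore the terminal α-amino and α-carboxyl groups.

-7

Positive (K, R): none → +0.
Negative (D, E): E3, E5, E6, D9, E14, D19, D22 → −7.
Net charge = (+0) + (−7) = −7.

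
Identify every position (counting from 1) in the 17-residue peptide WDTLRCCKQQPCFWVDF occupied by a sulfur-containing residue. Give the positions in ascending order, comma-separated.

6, 7, 12

Cysteine (C, thiol) and methionine (M, thioether) are the two sulfur-containing amino acids.
Matching residues: C6, C7, C12.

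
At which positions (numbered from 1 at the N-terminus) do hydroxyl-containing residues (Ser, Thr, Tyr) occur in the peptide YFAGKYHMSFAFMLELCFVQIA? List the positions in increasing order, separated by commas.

Matching residues: Y1, Y6, S9.

1, 6, 9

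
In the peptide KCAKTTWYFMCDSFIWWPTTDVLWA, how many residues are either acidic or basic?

4

Acidic: D, E. Basic: H, K, R.
Acidic residues here: D12, D21 (2).
Basic residues here: K1, K4 (2).
The two groups share no amino acid, so total = 2 + 2 = 4.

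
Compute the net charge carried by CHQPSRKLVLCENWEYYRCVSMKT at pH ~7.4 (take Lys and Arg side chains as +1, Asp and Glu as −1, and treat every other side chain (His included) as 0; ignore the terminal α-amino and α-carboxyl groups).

+2

Positive (K, R): R6, K7, R18, K23 → +4.
Negative (D, E): E12, E15 → −2.
Net charge = (+4) + (−2) = +2.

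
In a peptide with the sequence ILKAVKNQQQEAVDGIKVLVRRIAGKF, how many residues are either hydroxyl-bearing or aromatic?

Hydroxyl-bearing: S, T, Y. Aromatic: F, W, Y.
Hydroxyl-bearing residues here: none (0).
Aromatic residues here: F27 (1).
(Y belongs to both groups, but none appear in this sequence.) Total = 0 + 1 = 1.

1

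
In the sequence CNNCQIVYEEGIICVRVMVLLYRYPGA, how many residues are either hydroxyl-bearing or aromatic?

Hydroxyl-bearing: S, T, Y. Aromatic: F, W, Y.
Hydroxyl-bearing residues here: Y8, Y22, Y24 (3).
Aromatic residues here: Y8, Y22, Y24 (3).
Y is in both groups, so the 3 Y residues must not be double-counted.
Total = 3 + 3 − 3 = 3.

3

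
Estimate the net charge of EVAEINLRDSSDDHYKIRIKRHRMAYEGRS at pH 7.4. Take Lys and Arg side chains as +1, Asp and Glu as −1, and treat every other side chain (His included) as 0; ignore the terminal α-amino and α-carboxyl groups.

Positive (K, R): R8, K16, R18, K20, R21, R23, R29 → +7.
Negative (D, E): E1, E4, D9, D12, D13, E27 → −6.
Net charge = (+7) + (−6) = +1.

+1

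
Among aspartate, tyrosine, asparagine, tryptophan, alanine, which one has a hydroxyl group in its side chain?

Serine (S), threonine (T), and tyrosine (Y) each carry a hydroxyl group on the side chain.
Of the listed options, only tyrosine belongs to this group.

tyrosine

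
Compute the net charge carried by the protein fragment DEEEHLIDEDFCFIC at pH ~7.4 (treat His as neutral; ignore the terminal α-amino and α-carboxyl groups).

At pH ~7.4 the Lys and Arg side chains are protonated (+1), the Asp and Glu side chains are deprotonated (−1), and with His taken as neutral all other side chains carry no charge.
Positive (K, R): none → +0.
Negative (D, E): D1, E2, E3, E4, D8, E9, D10 → −7.
Net charge = (+0) + (−7) = −7.

-7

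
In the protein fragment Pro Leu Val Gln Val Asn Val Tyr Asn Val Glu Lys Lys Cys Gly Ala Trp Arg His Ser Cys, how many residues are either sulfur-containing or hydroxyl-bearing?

Sulfur-containing: C, M. Hydroxyl-bearing: S, T, Y.
Sulfur-containing residues here: Cys14, Cys21 (2).
Hydroxyl-bearing residues here: Tyr8, Ser20 (2).
The two groups share no amino acid, so total = 2 + 2 = 4.

4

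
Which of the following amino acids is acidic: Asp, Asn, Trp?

Asp

Only D (aspartate) and E (glutamate) carry a side-chain carboxylic acid.
Of the listed options, only Asp belongs to this group.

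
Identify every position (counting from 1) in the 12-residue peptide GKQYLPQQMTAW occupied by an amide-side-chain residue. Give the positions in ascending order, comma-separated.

3, 7, 8

Only N (asparagine) and Q (glutamine) carry a side-chain carboxamide.
Matching residues: Q3, Q7, Q8.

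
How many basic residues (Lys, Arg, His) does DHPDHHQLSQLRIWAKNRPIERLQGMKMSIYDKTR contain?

10

Matching residues: H2, H5, H6, R12, K16, R18, R22, K27, K33, R35.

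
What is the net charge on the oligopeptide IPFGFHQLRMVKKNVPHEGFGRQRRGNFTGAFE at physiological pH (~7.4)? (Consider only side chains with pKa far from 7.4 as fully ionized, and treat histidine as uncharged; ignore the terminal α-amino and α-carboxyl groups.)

+4

At pH ~7.4 the Lys and Arg side chains are protonated (+1), the Asp and Glu side chains are deprotonated (−1), and with His taken as neutral all other side chains carry no charge.
Positive (K, R): R9, K12, K13, R22, R24, R25 → +6.
Negative (D, E): E18, E33 → −2.
Net charge = (+6) + (−2) = +4.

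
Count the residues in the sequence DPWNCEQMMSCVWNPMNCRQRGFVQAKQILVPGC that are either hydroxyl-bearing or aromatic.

4

Hydroxyl-bearing: S, T, Y. Aromatic: F, W, Y.
Hydroxyl-bearing residues here: S10 (1).
Aromatic residues here: W3, W13, F23 (3).
(Y belongs to both groups, but none appear in this sequence.) Total = 1 + 3 = 4.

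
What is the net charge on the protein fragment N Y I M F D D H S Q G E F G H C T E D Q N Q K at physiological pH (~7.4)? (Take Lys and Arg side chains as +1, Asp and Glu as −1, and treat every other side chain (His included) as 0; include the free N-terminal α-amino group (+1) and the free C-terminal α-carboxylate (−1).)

Positive (K, R): K23 → +1.
Negative (D, E): D6, D7, E12, E18, D19 → −5.
The N-terminus (+1) and C-terminus (−1) cancel.
Net charge = (+1) + (−5) = −4.

-4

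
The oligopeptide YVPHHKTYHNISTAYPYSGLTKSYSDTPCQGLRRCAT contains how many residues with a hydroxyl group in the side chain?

14

The –OH-bearing residues are Ser, Thr (aliphatic alcohols), and Tyr (phenol).
Matching residues: Y1, T7, Y8, S12, T13, Y15, Y17, S18, T21, S23, Y24, S25, T27, T37.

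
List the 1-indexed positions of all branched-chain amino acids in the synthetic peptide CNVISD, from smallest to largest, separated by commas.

Valine (V), leucine (L), and isoleucine (I) are the branched-chain amino acids.
Matching residues: V3, I4.

3, 4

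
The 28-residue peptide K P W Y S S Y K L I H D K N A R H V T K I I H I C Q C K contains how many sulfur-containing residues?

Cysteine (C, thiol) and methionine (M, thioether) are the two sulfur-containing amino acids.
Matching residues: C25, C27.

2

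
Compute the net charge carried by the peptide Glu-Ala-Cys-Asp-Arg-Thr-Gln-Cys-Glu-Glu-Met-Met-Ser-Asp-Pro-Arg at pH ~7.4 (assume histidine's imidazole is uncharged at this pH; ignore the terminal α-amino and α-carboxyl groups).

At pH ~7.4 the Lys and Arg side chains are protonated (+1), the Asp and Glu side chains are deprotonated (−1), and with His taken as neutral all other side chains carry no charge.
Positive (K, R): Arg5, Arg16 → +2.
Negative (D, E): Glu1, Asp4, Glu9, Glu10, Asp14 → −5.
Net charge = (+2) + (−5) = −3.

-3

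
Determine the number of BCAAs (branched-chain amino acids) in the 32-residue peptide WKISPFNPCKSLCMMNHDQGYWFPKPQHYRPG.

2

Valine (V), leucine (L), and isoleucine (I) are the branched-chain amino acids.
Matching residues: I3, L12.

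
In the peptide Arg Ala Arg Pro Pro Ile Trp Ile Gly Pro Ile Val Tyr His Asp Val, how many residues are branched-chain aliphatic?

The BCAAs are Val, Leu, and Ile — aliphatic side chains with a branch point.
Matching residues: Ile6, Ile8, Ile11, Val12, Val16.

5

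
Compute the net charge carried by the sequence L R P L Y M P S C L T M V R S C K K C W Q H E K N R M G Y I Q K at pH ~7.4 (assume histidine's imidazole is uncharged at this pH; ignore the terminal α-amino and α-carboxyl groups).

At pH ~7.4 the Lys and Arg side chains are protonated (+1), the Asp and Glu side chains are deprotonated (−1), and with His taken as neutral all other side chains carry no charge.
Positive (K, R): R2, R14, K17, K18, K24, R26, K32 → +7.
Negative (D, E): E23 → −1.
Net charge = (+7) + (−1) = +6.

+6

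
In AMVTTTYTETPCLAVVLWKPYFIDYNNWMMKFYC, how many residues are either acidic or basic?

Acidic: D, E. Basic: H, K, R.
Acidic residues here: E9, D24 (2).
Basic residues here: K19, K31 (2).
The two groups share no amino acid, so total = 2 + 2 = 4.

4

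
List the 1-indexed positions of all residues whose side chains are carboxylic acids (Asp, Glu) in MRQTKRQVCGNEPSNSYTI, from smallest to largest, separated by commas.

Matching residues: E12.

12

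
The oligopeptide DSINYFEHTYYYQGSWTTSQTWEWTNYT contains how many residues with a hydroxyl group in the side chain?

S, T, and Y are the three residues with a side-chain hydroxyl.
Matching residues: S2, Y5, T9, Y10, Y11, Y12, S15, T17, T18, S19, T21, T25, Y27, T28.

14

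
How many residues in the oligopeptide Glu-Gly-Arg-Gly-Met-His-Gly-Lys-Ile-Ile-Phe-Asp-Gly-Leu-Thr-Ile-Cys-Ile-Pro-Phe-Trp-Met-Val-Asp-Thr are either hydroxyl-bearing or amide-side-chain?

2

Hydroxyl-bearing: S, T, Y. Amide-side-chain: N, Q.
Hydroxyl-bearing residues here: Thr15, Thr25 (2).
Amide-side-chain residues here: none (0).
The two groups share no amino acid, so total = 2 + 0 = 2.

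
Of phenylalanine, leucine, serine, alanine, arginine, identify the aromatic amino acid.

F, W, and Y each carry an aromatic ring on the side chain.
Of the listed options, only phenylalanine belongs to this group.

phenylalanine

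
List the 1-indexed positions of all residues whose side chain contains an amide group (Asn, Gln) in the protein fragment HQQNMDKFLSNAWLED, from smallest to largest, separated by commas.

2, 3, 4, 11

Matching residues: Q2, Q3, N4, N11.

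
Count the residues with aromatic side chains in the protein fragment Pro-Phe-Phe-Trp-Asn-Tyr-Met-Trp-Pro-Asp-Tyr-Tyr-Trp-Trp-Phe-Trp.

11

Phenylalanine (F), tryptophan (W), and tyrosine (Y) have aromatic ring side chains.
Matching residues: Phe2, Phe3, Trp4, Tyr6, Trp8, Tyr11, Tyr12, Trp13, Trp14, Phe15, Trp16.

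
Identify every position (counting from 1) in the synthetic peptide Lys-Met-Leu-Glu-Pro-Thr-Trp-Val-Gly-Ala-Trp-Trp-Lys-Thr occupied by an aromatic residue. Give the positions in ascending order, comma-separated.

7, 11, 12

Phenylalanine (F), tryptophan (W), and tyrosine (Y) have aromatic ring side chains.
Matching residues: Trp7, Trp11, Trp12.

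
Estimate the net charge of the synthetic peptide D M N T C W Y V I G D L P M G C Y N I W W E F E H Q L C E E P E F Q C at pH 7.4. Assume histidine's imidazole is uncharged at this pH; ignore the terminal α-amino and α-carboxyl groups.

-7

Near pH 7.4, K and R contribute +1 each, D and E contribute −1 each, and every other side chain (His included, as stated) is uncharged.
Positive (K, R): none → +0.
Negative (D, E): D1, D11, E22, E24, E29, E30, E32 → −7.
Net charge = (+0) + (−7) = −7.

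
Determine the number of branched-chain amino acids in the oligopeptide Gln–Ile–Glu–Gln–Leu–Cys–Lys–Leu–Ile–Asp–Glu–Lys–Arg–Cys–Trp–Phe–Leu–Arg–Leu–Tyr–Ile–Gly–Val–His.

8

V, L, and I make up the branched-chain aliphatic group.
Matching residues: Ile2, Leu5, Leu8, Ile9, Leu17, Leu19, Ile21, Val23.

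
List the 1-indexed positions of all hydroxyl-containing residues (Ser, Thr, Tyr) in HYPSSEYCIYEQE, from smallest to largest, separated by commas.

2, 4, 5, 7, 10

Matching residues: Y2, S4, S5, Y7, Y10.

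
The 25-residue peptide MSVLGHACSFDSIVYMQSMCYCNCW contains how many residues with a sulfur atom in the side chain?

7

Only Cys (C) and Met (M) have a sulfur atom in the side chain.
Matching residues: M1, C8, M16, M19, C20, C22, C24.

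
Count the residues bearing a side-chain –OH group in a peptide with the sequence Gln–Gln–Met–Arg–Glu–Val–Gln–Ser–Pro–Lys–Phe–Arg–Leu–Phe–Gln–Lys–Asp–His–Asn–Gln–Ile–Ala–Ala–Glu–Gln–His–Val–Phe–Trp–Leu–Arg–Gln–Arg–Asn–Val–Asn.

1

Serine (S), threonine (T), and tyrosine (Y) each carry a hydroxyl group on the side chain.
Matching residues: Ser8.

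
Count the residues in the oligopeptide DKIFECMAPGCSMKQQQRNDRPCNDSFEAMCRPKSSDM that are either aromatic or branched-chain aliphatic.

3

Aromatic: F, W, Y. Branched-chain aliphatic: I, L, V.
Aromatic residues here: F4, F27 (2).
Branched-chain aliphatic residues here: I3 (1).
The two groups share no amino acid, so total = 2 + 1 = 3.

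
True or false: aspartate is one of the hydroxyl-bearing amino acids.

False

The –OH-bearing residues are Ser, Thr (aliphatic alcohols), and Tyr (phenol).
Aspartate is not in this group.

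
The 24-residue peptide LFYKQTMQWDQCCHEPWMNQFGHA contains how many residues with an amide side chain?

5

Only N (asparagine) and Q (glutamine) carry a side-chain carboxamide.
Matching residues: Q5, Q8, Q11, N19, Q20.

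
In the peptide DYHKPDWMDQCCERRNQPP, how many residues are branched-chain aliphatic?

0

V, L, and I make up the branched-chain aliphatic group.
None of the 19 residues belong to this group.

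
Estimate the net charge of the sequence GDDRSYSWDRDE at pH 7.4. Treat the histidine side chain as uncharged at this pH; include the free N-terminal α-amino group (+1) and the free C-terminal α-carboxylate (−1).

Near pH 7.4, K and R contribute +1 each, D and E contribute −1 each, and every other side chain (His included, as stated) is uncharged.
Positive (K, R): R4, R10 → +2.
Negative (D, E): D2, D3, D9, D11, E12 → −5.
The N-terminus (+1) and C-terminus (−1) cancel.
Net charge = (+2) + (−5) = −3.

-3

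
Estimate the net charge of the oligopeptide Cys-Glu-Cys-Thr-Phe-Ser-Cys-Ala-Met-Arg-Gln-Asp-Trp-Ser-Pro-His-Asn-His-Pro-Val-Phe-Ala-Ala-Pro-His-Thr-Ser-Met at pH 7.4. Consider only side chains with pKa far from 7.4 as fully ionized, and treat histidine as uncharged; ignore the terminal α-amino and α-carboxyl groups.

At pH ~7.4 the Lys and Arg side chains are protonated (+1), the Asp and Glu side chains are deprotonated (−1), and with His taken as neutral all other side chains carry no charge.
Positive (K, R): Arg10 → +1.
Negative (D, E): Glu2, Asp12 → −2.
Net charge = (+1) + (−2) = −1.

-1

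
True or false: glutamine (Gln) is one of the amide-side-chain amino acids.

True

Asparagine (N) and glutamine (Q) have uncharged amide side chains.
Glutamine is in this group.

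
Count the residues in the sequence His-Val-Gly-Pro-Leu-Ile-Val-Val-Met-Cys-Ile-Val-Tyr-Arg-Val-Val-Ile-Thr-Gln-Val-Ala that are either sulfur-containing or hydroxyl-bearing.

Sulfur-containing: C, M. Hydroxyl-bearing: S, T, Y.
Sulfur-containing residues here: Met9, Cys10 (2).
Hydroxyl-bearing residues here: Tyr13, Thr18 (2).
The two groups share no amino acid, so total = 2 + 2 = 4.

4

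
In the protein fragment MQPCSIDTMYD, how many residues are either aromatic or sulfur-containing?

Aromatic: F, W, Y. Sulfur-containing: C, M.
Aromatic residues here: Y10 (1).
Sulfur-containing residues here: M1, C4, M9 (3).
The two groups share no amino acid, so total = 1 + 3 = 4.

4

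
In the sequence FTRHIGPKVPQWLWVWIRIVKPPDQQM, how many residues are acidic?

Aspartate (D) and glutamate (E) have carboxylic-acid side chains and are the acidic amino acids.
Matching residues: D24.

1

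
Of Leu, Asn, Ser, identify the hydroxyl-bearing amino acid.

Ser

Serine (S), threonine (T), and tyrosine (Y) each carry a hydroxyl group on the side chain.
Of the listed options, only Ser belongs to this group.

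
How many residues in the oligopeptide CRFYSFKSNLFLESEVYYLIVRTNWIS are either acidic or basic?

Acidic: D, E. Basic: H, K, R.
Acidic residues here: E13, E15 (2).
Basic residues here: R2, K7, R22 (3).
The two groups share no amino acid, so total = 2 + 3 = 5.

5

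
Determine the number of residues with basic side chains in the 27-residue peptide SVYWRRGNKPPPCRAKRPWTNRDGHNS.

8

The basic amino acids are Lys (K), Arg (R), and His (H).
Matching residues: R5, R6, K9, R14, K16, R17, R22, H25.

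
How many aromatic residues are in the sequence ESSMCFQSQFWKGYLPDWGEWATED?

F, W, and Y each carry an aromatic ring on the side chain.
Matching residues: F6, F10, W11, Y14, W18, W21.

6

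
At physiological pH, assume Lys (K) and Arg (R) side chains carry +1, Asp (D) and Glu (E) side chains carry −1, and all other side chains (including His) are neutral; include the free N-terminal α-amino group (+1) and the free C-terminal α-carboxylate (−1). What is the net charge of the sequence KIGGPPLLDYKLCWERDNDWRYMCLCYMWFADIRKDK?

Positive (K, R): K1, K11, R16, R21, R34, K35, K37 → +7.
Negative (D, E): D9, E15, D17, D19, D32, D36 → −6.
The N-terminus (+1) and C-terminus (−1) cancel.
Net charge = (+7) + (−6) = +1.

+1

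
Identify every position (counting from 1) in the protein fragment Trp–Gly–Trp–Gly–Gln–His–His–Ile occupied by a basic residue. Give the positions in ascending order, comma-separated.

The basic amino acids are Lys (K), Arg (R), and His (H).
Matching residues: His6, His7.

6, 7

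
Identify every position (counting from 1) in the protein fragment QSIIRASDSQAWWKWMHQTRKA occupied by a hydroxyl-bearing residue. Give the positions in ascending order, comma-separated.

2, 7, 9, 19

Serine (S), threonine (T), and tyrosine (Y) each carry a hydroxyl group on the side chain.
Matching residues: S2, S7, S9, T19.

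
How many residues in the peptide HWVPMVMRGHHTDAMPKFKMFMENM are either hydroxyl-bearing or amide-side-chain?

Hydroxyl-bearing: S, T, Y. Amide-side-chain: N, Q.
Hydroxyl-bearing residues here: T12 (1).
Amide-side-chain residues here: N24 (1).
The two groups share no amino acid, so total = 1 + 1 = 2.

2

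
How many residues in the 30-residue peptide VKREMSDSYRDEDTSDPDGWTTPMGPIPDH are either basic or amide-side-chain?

Basic: H, K, R. Amide-side-chain: N, Q.
Basic residues here: K2, R3, R10, H30 (4).
Amide-side-chain residues here: none (0).
The two groups share no amino acid, so total = 4 + 0 = 4.

4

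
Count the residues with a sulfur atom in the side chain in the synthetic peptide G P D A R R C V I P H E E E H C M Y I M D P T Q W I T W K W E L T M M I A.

The sulfur-bearing residues are cysteine (–SH) and methionine (–S–CH₃).
Matching residues: C7, C16, M17, M20, M34, M35.

6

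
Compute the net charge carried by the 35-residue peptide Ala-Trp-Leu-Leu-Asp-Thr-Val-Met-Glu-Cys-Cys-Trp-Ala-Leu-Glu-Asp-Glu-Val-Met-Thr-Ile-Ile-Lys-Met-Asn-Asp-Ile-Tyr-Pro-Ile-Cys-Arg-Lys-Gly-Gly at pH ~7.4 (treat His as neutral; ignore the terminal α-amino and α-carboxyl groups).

-3

At pH ~7.4 the Lys and Arg side chains are protonated (+1), the Asp and Glu side chains are deprotonated (−1), and with His taken as neutral all other side chains carry no charge.
Positive (K, R): Lys23, Arg32, Lys33 → +3.
Negative (D, E): Asp5, Glu9, Glu15, Asp16, Glu17, Asp26 → −6.
Net charge = (+3) + (−6) = −3.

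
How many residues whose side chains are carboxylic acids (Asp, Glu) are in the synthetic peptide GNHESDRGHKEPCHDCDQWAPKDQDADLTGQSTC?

8

Matching residues: E4, D6, E11, D15, D17, D23, D25, D27.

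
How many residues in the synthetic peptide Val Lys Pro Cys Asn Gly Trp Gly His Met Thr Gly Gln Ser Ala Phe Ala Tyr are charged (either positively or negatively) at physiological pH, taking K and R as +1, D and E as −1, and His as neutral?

1

Charged side chains at pH ~7.4: K, R (positive); D, E (negative).
Matching residues: Lys2.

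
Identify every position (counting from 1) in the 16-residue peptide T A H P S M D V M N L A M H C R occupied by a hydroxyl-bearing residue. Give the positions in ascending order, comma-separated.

1, 5

The –OH-bearing residues are Ser, Thr (aliphatic alcohols), and Tyr (phenol).
Matching residues: T1, S5.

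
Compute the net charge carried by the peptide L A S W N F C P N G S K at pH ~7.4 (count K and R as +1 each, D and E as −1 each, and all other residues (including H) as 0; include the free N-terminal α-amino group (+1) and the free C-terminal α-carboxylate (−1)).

+1

Positive (K, R): K12 → +1.
Negative (D, E): none → −0.
The N-terminus (+1) and C-terminus (−1) cancel.
Net charge = (+1) + (−0) = +1.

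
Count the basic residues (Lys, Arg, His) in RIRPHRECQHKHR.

8

Matching residues: R1, R3, H5, R6, H10, K11, H12, R13.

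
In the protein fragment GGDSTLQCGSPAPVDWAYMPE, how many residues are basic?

0

K, R, and H are the three residues with basic side chains (ε-amine, guanidinium, and imidazole respectively).
None of the 21 residues belong to this group.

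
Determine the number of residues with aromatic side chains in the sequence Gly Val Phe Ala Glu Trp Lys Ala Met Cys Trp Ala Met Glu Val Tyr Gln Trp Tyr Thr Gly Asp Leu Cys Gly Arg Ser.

6

The aromatic amino acids are Phe (F, benzyl), Trp (W, indole), and Tyr (Y, phenol).
Matching residues: Phe3, Trp6, Trp11, Tyr16, Trp18, Tyr19.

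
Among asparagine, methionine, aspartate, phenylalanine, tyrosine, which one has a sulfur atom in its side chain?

The sulfur-bearing residues are cysteine (–SH) and methionine (–S–CH₃).
Of the listed options, only methionine belongs to this group.

methionine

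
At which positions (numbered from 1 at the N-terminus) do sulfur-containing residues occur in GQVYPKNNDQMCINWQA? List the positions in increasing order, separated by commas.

The sulfur-bearing residues are cysteine (–SH) and methionine (–S–CH₃).
Matching residues: M11, C12.

11, 12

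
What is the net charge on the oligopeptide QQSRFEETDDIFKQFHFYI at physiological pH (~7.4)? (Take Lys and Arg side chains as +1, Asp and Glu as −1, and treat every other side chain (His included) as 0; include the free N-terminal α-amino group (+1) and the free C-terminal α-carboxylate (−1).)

Positive (K, R): R4, K13 → +2.
Negative (D, E): E6, E7, D9, D10 → −4.
The N-terminus (+1) and C-terminus (−1) cancel.
Net charge = (+2) + (−4) = −2.

-2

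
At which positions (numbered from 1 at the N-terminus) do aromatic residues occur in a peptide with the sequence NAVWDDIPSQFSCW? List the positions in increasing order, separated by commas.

4, 11, 14

F, W, and Y each carry an aromatic ring on the side chain.
Matching residues: W4, F11, W14.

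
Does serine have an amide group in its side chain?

No

Only N (asparagine) and Q (glutamine) carry a side-chain carboxamide.
Serine is not in this group.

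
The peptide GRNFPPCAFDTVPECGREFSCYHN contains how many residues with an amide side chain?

2

The amide-side-chain residues are Asn (N) and Gln (Q).
Matching residues: N3, N24.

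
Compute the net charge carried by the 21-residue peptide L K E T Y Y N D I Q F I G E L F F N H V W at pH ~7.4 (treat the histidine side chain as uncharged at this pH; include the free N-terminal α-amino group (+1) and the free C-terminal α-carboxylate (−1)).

-2

The side chains ionized at physiological pH are Lys/Arg (+1) and Asp/Glu (−1); with His treated as neutral, nothing else contributes.
Positive (K, R): K2 → +1.
Negative (D, E): E3, D8, E14 → −3.
The N-terminus (+1) and C-terminus (−1) cancel.
Net charge = (+1) + (−3) = −2.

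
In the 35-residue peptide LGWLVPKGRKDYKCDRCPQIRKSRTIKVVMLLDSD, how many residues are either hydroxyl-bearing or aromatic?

Hydroxyl-bearing: S, T, Y. Aromatic: F, W, Y.
Hydroxyl-bearing residues here: Y12, S23, T25, S34 (4).
Aromatic residues here: W3, Y12 (2).
Y is in both groups, so the 1 Y residue must not be double-counted.
Total = 4 + 2 − 1 = 5.

5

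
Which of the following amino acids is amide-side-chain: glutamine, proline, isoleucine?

glutamine

Asparagine (N) and glutamine (Q) have uncharged amide side chains.
Of the listed options, only glutamine belongs to this group.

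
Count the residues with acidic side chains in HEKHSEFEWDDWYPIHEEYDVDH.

9

Aspartate (D) and glutamate (E) have carboxylic-acid side chains and are the acidic amino acids.
Matching residues: E2, E6, E8, D10, D11, E17, E18, D20, D22.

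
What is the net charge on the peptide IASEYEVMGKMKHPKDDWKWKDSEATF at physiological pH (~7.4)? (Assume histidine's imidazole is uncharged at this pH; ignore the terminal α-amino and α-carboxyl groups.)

-1

The side chains ionized at physiological pH are Lys/Arg (+1) and Asp/Glu (−1); with His treated as neutral, nothing else contributes.
Positive (K, R): K10, K12, K15, K19, K21 → +5.
Negative (D, E): E4, E6, D16, D17, D22, E24 → −6.
Net charge = (+5) + (−6) = −1.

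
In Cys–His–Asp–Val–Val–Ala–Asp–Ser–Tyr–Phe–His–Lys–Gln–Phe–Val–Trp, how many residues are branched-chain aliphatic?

V, L, and I make up the branched-chain aliphatic group.
Matching residues: Val4, Val5, Val15.

3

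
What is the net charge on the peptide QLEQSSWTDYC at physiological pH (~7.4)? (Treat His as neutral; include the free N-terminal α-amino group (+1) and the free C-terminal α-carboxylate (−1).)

-2

At pH ~7.4 the Lys and Arg side chains are protonated (+1), the Asp and Glu side chains are deprotonated (−1), and with His taken as neutral all other side chains carry no charge.
Positive (K, R): none → +0.
Negative (D, E): E3, D9 → −2.
The N-terminus (+1) and C-terminus (−1) cancel.
Net charge = (+0) + (−2) = −2.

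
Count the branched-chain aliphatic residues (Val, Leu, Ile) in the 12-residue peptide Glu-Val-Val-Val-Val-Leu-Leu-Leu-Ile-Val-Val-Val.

Matching residues: Val2, Val3, Val4, Val5, Leu6, Leu7, Leu8, Ile9, Val10, Val11, Val12.

11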